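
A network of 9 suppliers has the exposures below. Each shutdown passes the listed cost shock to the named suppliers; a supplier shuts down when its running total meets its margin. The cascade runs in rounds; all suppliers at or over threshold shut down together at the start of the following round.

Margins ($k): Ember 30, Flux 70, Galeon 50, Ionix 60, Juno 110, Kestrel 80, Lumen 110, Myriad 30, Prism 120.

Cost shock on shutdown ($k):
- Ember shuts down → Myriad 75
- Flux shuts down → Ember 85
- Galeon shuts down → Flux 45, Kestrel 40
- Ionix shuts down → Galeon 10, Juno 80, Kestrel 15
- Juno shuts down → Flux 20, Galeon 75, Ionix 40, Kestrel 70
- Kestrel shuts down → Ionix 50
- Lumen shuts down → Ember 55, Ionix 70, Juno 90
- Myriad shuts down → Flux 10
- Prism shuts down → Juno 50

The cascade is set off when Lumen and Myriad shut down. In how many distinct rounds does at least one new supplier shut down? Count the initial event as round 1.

5

Round 1 — Lumen, Myriad shut down (initial).
  Ember: +55 → 55 ≥ 30
  Flux: +10 → 10 < 70
  Ionix: +70 → 70 ≥ 60
  Juno: +90 → 90 < 110
Round 2 — Ember, Ionix shut down.
  Galeon: +10 → 10 < 50
  Juno: +80 → 170 ≥ 110
  Kestrel: +15 → 15 < 80
Round 3 — Juno shuts down.
  Flux: +20 → 30 < 70
  Galeon: +75 → 85 ≥ 50
  Kestrel: +70 → 85 ≥ 80
Round 4 — Galeon, Kestrel shut down.
  Flux: +45 → 75 ≥ 70
Round 5 — Flux shuts down.
No further shutdowns.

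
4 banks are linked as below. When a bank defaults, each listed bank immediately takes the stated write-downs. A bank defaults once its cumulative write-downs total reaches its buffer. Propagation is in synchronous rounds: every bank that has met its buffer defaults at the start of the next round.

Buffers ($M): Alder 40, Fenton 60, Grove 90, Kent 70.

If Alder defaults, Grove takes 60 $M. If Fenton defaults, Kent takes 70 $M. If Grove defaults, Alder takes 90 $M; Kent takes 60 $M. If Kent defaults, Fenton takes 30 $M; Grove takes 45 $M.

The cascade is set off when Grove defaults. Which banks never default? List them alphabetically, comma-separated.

Fenton, Kent

Round 1 — Grove defaults (initial).
  Alder: +90 → 90 ≥ 40
  Kent: +60 → 60 < 70
Round 2 — Alder defaults.
No further defaults.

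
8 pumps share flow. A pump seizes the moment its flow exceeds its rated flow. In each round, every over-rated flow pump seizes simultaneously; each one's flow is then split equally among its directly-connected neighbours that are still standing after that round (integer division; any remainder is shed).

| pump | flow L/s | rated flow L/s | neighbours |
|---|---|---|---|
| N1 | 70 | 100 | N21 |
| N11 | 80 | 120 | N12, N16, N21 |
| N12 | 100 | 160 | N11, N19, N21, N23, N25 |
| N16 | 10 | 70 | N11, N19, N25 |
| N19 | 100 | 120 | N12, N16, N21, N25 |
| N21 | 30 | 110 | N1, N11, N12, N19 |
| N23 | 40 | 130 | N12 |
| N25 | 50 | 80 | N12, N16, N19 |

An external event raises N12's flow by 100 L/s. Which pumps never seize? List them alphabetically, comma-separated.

Round 1 — N12 at 200 > 160. N12 seizes.
  N12 sheds 200 L/s to N11, N19, N21, N23, N25: 40 each.
    N11: 80+40 = 120 ≤ 120
    N19: 100+40 = 140 > 120
    N21: 30+40 = 70 ≤ 110
    N23: 40+40 = 80 ≤ 130
    N25: 50+40 = 90 > 80
Round 2 — N19, N25 seize.
  N19 sheds 140 L/s to N16, N21: 70 each.
    N16: 10+70 = 80 > 70
    N21: 70+70 = 140 > 110
  N25 sheds 90 L/s to N16: 90 each.
    N16: 80+90 = 170 > 70
Round 3 — N16, N21 seize.
  N16 sheds 170 L/s to N11: 170 each.
    N11: 120+170 = 290 > 120
  N21 sheds 140 L/s to N1, N11: 70 each.
    N1: 70+70 = 140 > 100
    N11: 290+70 = 360 > 120
Round 4 — N1, N11 seize.
  N1 sheds 140 L/s: no online neighbours, lost.
  N11 sheds 360 L/s: no online neighbours, lost.
No further seizures.

N23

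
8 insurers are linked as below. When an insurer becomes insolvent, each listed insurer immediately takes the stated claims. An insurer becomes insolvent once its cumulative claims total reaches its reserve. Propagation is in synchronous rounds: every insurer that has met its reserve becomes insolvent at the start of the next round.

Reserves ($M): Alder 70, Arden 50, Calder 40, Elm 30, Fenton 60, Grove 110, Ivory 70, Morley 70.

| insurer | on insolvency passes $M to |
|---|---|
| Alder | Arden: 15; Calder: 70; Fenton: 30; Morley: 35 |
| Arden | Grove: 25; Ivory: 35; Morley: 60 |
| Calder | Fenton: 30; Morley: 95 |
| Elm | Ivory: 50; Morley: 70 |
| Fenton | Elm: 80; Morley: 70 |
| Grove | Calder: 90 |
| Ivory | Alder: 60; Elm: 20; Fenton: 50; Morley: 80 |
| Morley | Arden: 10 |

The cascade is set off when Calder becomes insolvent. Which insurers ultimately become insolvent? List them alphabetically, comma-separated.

Calder, Morley

Round 1 — Calder becomes insolvent (initial).
  Fenton: +30 → 30 < 60
  Morley: +95 → 95 ≥ 70
Round 2 — Morley becomes insolvent.
  Arden: +10 → 10 < 50
No further insolvencies.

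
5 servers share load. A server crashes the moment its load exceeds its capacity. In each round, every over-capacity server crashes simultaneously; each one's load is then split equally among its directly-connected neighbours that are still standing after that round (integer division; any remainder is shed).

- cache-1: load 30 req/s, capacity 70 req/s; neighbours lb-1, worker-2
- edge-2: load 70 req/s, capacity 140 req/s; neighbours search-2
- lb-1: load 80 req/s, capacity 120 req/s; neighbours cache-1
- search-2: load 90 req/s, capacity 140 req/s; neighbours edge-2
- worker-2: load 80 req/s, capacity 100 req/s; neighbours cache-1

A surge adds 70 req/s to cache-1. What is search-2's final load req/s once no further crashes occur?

90

Round 1 — cache-1 at 100 > 70. cache-1 crashes.
  cache-1 sheds 100 req/s to lb-1, worker-2: 50 each.
    lb-1: 80+50 = 130 > 120
    worker-2: 80+50 = 130 > 100
Round 2 — lb-1, worker-2 crash.
  lb-1 sheds 130 req/s: no online neighbours, lost.
  worker-2 sheds 130 req/s: no online neighbours, lost.
No further crashes.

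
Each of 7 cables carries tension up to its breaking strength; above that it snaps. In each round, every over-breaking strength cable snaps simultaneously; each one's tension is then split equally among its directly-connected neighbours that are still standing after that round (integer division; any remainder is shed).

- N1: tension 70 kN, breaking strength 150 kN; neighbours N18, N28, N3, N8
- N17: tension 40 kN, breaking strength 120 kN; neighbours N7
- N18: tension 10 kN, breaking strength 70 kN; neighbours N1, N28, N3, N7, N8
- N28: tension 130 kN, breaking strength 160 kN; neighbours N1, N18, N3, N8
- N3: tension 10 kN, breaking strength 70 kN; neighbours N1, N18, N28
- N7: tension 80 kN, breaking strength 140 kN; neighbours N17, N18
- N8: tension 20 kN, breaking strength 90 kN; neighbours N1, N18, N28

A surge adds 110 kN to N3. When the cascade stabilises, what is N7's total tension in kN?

133

Round 1 — N3 at 120 > 70. N3 snaps.
  N3 sheds 120 kN to N1, N18, N28: 40 each.
    N1: 70+40 = 110 ≤ 150
    N18: 10+40 = 50 ≤ 70
    N28: 130+40 = 170 > 160
Round 2 — N28 snaps.
  N28 sheds 170 kN to N1, N18, N8: 56 each (2 lost).
    N1: 110+56 = 166 > 150
    N18: 50+56 = 106 > 70
    N8: 20+56 = 76 ≤ 90
Round 3 — N1, N18 snap.
  N1 sheds 166 kN to N8: 166 each.
    N8: 76+166 = 242 > 90
  N18 sheds 106 kN to N7, N8: 53 each.
    N7: 80+53 = 133 ≤ 140
    N8: 242+53 = 295 > 90
Round 4 — N8 snaps.
  N8 sheds 295 kN: no online neighbours, lost.
No further breaks.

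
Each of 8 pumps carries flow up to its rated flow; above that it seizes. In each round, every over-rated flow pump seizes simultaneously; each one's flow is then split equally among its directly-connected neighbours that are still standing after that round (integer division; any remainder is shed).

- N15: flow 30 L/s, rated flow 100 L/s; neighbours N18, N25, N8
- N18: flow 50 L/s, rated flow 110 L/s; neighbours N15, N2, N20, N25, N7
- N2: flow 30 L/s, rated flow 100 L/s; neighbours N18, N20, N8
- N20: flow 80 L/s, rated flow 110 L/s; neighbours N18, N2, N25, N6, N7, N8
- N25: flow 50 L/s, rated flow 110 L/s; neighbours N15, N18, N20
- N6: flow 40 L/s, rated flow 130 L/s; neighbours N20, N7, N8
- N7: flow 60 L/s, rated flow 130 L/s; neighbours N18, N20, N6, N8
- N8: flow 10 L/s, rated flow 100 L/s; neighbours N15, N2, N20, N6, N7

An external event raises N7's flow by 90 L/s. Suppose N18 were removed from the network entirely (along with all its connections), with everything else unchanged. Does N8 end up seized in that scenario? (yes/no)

With N18 removed:
Round 1 — N7 at 150 > 130. N7 seizes.
  N7 sheds 150 L/s to N20, N6, N8: 50 each.
    N20: 80+50 = 130 > 110
    N6: 40+50 = 90 ≤ 130
    N8: 10+50 = 60 ≤ 100
Round 2 — N20 seizes.
  N20 sheds 130 L/s to N2, N25, N6, N8: 32 each (2 lost).
    N2: 30+32 = 62 ≤ 100
    N25: 50+32 = 82 ≤ 110
    N6: 90+32 = 122 ≤ 130
    N8: 60+32 = 92 ≤ 100
No further seizures.

no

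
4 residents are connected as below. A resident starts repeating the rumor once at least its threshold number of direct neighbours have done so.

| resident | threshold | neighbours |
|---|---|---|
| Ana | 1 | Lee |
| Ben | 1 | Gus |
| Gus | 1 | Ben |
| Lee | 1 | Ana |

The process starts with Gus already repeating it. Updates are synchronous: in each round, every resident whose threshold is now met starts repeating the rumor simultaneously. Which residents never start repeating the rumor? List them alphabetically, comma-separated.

Round 1 — Gus starts repeating the rumor (initial).
Round 2 — checking thresholds:
  Ben: 1 of 1 neighbours ≥ 1, starts repeating the rumor.
Round 3 — no new spreads; cascade stops.

Ana, Lee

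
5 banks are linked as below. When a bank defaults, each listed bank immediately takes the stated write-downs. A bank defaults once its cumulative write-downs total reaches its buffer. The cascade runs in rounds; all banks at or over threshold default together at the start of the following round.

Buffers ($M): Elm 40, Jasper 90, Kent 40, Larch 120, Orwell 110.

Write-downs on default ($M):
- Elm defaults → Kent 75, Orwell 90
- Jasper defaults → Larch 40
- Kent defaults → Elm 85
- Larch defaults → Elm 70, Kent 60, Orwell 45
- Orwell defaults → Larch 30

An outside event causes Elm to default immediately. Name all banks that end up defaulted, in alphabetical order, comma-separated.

Elm, Kent

Round 1 — Elm defaults (initial).
  Kent: +75 → 75 ≥ 40
  Orwell: +90 → 90 < 110
Round 2 — Kent defaults.
No further defaults.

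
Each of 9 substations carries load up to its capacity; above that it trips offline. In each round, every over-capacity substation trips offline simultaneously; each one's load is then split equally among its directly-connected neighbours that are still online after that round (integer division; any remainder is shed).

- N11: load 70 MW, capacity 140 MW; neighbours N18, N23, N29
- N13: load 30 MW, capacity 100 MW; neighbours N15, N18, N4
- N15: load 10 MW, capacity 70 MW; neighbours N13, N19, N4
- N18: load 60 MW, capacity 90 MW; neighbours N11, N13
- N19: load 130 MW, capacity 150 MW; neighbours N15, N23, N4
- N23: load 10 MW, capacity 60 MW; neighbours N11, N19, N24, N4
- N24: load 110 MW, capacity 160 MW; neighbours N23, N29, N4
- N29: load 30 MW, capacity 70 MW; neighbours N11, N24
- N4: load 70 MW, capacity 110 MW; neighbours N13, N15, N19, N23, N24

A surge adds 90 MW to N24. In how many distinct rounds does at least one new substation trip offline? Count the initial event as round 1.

5

Round 1 — N24 at 200 > 160. N24 trips offline.
  N24 sheds 200 MW to N23, N29, N4: 66 each (2 lost).
    N23: 10+66 = 76 > 60
    N29: 30+66 = 96 > 70
    N4: 70+66 = 136 > 110
Round 2 — N23, N29, N4 trip offline.
  N23 sheds 76 MW to N11, N19: 38 each.
    N11: 70+38 = 108 ≤ 140
    N19: 130+38 = 168 > 150
  N29 sheds 96 MW to N11: 96 each.
    N11: 108+96 = 204 > 140
  N4 sheds 136 MW to N13, N15, N19: 45 each (1 lost).
    N13: 30+45 = 75 ≤ 100
    N15: 10+45 = 55 ≤ 70
    N19: 168+45 = 213 > 150
Round 3 — N11, N19 trip offline.
  N11 sheds 204 MW to N18: 204 each.
    N18: 60+204 = 264 > 90
  N19 sheds 213 MW to N15: 213 each.
    N15: 55+213 = 268 > 70
Round 4 — N15, N18 trip offline.
  N15 sheds 268 MW to N13: 268 each.
    N13: 75+268 = 343 > 100
  N18 sheds 264 MW to N13: 264 each.
    N13: 343+264 = 607 > 100
Round 5 — N13 trips offline.
  N13 sheds 607 MW: no online neighbours, lost.
No further trips.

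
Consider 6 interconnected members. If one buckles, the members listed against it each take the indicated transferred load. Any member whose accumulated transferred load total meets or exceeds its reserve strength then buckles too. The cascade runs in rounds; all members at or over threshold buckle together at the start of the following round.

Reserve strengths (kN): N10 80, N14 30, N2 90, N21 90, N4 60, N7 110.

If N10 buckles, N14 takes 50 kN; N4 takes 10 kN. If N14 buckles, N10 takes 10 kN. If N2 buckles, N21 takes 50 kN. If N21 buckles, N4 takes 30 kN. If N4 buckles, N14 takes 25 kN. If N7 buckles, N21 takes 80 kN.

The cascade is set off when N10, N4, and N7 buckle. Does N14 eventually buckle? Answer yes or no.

Round 1 — N10, N4, N7 buckle (initial).
  N14: +50+25 → 75 ≥ 30
  N21: +80 → 80 < 90
Round 2 — N14 buckles.
No further bucklings.

yes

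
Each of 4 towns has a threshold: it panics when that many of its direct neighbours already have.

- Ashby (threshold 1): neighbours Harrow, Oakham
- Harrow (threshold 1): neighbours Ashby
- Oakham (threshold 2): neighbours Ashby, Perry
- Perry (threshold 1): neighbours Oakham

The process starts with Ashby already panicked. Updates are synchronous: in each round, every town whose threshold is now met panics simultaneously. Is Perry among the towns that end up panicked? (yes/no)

Round 1 — Ashby panics (initial).
Round 2 — checking thresholds:
  Harrow: 1 of 1 neighbours ≥ 1, panics.
  Oakham: 1 of 2 neighbours < 2, holds.
Round 3 — no new panics; cascade stops.

no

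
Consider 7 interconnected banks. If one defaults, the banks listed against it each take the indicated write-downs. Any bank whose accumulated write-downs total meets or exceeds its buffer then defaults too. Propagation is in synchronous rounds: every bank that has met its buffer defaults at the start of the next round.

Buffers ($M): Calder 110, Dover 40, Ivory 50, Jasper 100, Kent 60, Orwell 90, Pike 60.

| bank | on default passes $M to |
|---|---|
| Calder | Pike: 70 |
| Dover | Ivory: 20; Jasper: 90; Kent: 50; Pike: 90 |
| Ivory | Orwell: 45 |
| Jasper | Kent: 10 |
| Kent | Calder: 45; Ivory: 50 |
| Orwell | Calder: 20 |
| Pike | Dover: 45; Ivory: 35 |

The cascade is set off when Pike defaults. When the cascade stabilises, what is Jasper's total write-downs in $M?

90

Round 1 — Pike defaults (initial).
  Dover: +45 → 45 ≥ 40
  Ivory: +35 → 35 < 50
Round 2 — Dover defaults.
  Ivory: +20 → 55 ≥ 50
  Jasper: +90 → 90 < 100
  Kent: +50 → 50 < 60
Round 3 — Ivory defaults.
  Orwell: +45 → 45 < 90
No further defaults.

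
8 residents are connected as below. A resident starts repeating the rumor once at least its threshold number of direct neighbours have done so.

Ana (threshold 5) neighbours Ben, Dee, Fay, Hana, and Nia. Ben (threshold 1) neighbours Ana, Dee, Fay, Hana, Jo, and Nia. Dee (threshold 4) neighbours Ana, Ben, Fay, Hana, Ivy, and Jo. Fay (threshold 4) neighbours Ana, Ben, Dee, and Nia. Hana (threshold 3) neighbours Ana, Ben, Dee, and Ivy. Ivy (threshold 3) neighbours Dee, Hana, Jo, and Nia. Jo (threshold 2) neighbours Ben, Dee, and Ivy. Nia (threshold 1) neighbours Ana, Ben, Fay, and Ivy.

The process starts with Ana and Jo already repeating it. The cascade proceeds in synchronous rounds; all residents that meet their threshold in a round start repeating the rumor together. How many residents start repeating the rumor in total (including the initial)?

Round 1 — Ana, Jo start repeating the rumor (initial).
Round 2 — checking thresholds:
  Ben: 2 of 6 neighbours ≥ 1, starts repeating the rumor.
  Dee: 2 of 6 neighbours < 4, below threshold.
  Fay: 1 of 4 neighbours < 4, below threshold.
  Hana: 1 of 4 neighbours < 3, below threshold.
  Ivy: 1 of 4 neighbours < 3, below threshold.
  Nia: 1 of 4 neighbours ≥ 1, starts repeating the rumor.
Round 3 — no new spreads; cascade stops.

4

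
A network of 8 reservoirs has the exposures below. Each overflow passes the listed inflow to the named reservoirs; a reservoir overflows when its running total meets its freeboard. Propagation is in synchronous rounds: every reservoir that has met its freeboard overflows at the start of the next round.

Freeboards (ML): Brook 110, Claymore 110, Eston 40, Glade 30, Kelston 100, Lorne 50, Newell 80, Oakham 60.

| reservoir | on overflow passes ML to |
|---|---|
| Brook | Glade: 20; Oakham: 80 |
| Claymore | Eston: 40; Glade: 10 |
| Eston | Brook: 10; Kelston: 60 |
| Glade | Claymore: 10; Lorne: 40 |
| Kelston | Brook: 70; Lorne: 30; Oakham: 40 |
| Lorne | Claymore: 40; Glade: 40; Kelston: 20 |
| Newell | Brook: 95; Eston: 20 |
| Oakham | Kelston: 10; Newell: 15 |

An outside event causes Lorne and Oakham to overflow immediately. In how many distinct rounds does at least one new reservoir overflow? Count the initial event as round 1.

Round 1 — Lorne, Oakham overflow (initial).
  Claymore: +40 → 40 < 110
  Glade: +40 → 40 ≥ 30
  Kelston: +20+10 → 30 < 100
  Newell: +15 → 15 < 80
Round 2 — Glade overflows.
  Claymore: +10 → 50 < 110
No further overflows.

2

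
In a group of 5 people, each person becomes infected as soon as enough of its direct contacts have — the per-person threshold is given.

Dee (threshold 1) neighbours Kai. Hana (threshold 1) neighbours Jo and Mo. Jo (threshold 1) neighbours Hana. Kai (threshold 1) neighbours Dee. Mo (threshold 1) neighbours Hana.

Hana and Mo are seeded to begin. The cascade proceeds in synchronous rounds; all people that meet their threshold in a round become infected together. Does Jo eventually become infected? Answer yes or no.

Round 1 — Hana, Mo become infected (initial).
Round 2 — checking thresholds:
  Jo: 1 of 1 neighbours ≥ 1, becomes infected.
Round 3 — no new infections; cascade stops.

yes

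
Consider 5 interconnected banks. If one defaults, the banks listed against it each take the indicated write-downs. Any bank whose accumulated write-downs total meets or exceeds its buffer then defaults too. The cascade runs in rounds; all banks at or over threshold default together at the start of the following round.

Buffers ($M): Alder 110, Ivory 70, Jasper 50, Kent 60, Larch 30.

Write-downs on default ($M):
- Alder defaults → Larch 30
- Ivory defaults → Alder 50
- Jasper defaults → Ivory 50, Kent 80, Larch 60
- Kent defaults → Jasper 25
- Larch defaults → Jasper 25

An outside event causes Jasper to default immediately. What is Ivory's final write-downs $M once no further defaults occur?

Round 1 — Jasper defaults (initial).
  Ivory: +50 → 50 < 70
  Kent: +80 → 80 ≥ 60
  Larch: +60 → 60 ≥ 30
Round 2 — Kent, Larch default.
No further defaults.

50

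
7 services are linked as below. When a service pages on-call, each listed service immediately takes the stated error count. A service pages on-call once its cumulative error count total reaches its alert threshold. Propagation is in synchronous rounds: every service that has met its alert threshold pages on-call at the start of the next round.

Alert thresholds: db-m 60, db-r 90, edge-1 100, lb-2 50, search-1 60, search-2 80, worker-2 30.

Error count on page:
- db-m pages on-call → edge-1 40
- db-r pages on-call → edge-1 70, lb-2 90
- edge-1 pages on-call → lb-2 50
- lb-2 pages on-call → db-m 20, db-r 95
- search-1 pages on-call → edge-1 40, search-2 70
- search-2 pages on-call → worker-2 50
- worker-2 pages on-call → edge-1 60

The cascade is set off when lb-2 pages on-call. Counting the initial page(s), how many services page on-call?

Round 1 — lb-2 pages on-call (initial).
  db-m: +20 → 20 < 60
  db-r: +95 → 95 ≥ 90
Round 2 — db-r pages on-call.
  edge-1: +70 → 70 < 100
No further pages.

2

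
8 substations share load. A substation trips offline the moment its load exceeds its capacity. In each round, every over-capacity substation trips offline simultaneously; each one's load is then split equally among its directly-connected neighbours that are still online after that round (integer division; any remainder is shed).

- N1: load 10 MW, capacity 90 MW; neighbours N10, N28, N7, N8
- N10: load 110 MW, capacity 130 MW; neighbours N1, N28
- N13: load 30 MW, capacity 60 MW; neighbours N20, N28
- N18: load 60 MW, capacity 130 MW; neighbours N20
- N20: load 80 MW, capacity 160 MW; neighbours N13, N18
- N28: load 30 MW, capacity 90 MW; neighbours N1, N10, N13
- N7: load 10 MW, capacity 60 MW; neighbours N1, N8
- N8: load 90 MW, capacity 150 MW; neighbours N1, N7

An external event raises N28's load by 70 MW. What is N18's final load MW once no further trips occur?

Round 1 — N28 at 100 > 90. N28 trips offline.
  N28 sheds 100 MW to N1, N10, N13: 33 each (1 lost).
    N1: 10+33 = 43 ≤ 90
    N10: 110+33 = 143 > 130
    N13: 30+33 = 63 > 60
Round 2 — N10, N13 trip offline.
  N10 sheds 143 MW to N1: 143 each.
    N1: 43+143 = 186 > 90
  N13 sheds 63 MW to N20: 63 each.
    N20: 80+63 = 143 ≤ 160
Round 3 — N1 trips offline.
  N1 sheds 186 MW to N7, N8: 93 each.
    N7: 10+93 = 103 > 60
    N8: 90+93 = 183 > 150
Round 4 — N7, N8 trip offline.
  N7 sheds 103 MW: no online neighbours, lost.
  N8 sheds 183 MW: no online neighbours, lost.
No further trips.

60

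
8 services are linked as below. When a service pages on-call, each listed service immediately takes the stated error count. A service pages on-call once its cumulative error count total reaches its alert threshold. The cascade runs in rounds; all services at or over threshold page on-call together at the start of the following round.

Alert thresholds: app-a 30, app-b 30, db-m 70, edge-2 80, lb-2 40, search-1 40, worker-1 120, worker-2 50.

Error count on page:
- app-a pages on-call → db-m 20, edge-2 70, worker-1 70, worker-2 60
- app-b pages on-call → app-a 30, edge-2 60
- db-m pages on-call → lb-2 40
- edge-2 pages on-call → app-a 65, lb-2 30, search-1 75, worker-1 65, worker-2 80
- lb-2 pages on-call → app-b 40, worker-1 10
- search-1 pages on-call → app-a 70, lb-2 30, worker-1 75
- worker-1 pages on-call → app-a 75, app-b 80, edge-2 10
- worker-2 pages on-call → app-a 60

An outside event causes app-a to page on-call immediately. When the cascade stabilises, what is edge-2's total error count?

Round 1 — app-a pages on-call (initial).
  db-m: +20 → 20 < 70
  edge-2: +70 → 70 < 80
  worker-1: +70 → 70 < 120
  worker-2: +60 → 60 ≥ 50
Round 2 — worker-2 pages on-call.
No further pages.

70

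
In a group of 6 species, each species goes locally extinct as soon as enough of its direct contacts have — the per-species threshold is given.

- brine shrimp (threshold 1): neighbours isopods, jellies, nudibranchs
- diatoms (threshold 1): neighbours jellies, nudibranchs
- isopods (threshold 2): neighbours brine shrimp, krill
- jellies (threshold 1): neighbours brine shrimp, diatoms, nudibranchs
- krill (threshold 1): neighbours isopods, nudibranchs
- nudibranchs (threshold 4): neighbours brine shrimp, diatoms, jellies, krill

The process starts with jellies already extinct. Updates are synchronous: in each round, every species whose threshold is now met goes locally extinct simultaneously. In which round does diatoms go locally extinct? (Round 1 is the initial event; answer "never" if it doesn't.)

2

Round 1 — jellies goes locally extinct (initial).
Round 2 — checking thresholds:
  brine shrimp: 1 of 3 neighbours ≥ 1, goes locally extinct.
  diatoms: 1 of 2 neighbours ≥ 1, goes locally extinct.
  nudibranchs: 1 of 4 neighbours < 4, holds.
Round 3 — no new extinctions; cascade stops.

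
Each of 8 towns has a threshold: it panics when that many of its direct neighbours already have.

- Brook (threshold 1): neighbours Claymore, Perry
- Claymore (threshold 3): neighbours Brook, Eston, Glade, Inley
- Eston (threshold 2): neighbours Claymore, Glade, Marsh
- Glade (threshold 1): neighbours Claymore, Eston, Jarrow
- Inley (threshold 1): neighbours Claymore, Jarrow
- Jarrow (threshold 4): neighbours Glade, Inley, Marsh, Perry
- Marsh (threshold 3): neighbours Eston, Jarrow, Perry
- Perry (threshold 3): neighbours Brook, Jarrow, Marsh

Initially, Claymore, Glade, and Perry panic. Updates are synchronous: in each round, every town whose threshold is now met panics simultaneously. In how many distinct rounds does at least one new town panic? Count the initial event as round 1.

2

Round 1 — Claymore, Glade, Perry panic (initial).
Round 2 — checking thresholds:
  Brook: 2 of 2 neighbours ≥ 1, panics.
  Eston: 2 of 3 neighbours ≥ 2, panics.
  Inley: 1 of 2 neighbours ≥ 1, panics.
  Jarrow: 2 of 4 neighbours < 4, holds.
  Marsh: 1 of 3 neighbours < 3, holds.
Round 3 — no new panics; cascade stops.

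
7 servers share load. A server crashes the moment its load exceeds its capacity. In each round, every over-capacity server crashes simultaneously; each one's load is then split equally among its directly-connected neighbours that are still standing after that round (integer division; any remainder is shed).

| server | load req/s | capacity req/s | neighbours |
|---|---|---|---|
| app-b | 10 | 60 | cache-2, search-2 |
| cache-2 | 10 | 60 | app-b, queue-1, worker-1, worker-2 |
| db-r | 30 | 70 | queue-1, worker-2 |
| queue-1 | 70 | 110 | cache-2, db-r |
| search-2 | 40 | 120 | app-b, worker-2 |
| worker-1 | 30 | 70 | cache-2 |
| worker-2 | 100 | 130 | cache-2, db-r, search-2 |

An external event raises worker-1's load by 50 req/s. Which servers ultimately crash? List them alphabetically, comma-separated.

Round 1 — worker-1 at 80 > 70. worker-1 crashes.
  worker-1 sheds 80 req/s to cache-2: 80 each.
    cache-2: 10+80 = 90 > 60
Round 2 — cache-2 crashes.
  cache-2 sheds 90 req/s to app-b, queue-1, worker-2: 30 each.
    app-b: 10+30 = 40 ≤ 60
    queue-1: 70+30 = 100 ≤ 110
    worker-2: 100+30 = 130 ≤ 130
No further crashes.

cache-2, worker-1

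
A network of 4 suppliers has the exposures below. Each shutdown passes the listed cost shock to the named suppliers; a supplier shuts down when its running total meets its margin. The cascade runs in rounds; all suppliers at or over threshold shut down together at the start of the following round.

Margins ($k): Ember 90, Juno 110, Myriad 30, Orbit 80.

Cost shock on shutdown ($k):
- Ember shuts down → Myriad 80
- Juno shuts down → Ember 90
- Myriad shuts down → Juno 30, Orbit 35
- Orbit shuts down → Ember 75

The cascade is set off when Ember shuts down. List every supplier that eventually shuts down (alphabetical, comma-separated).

Round 1 — Ember shuts down (initial).
  Myriad: +80 → 80 ≥ 30
Round 2 — Myriad shuts down.
  Juno: +30 → 30 < 110
  Orbit: +35 → 35 < 80
No further shutdowns.

Ember, Myriad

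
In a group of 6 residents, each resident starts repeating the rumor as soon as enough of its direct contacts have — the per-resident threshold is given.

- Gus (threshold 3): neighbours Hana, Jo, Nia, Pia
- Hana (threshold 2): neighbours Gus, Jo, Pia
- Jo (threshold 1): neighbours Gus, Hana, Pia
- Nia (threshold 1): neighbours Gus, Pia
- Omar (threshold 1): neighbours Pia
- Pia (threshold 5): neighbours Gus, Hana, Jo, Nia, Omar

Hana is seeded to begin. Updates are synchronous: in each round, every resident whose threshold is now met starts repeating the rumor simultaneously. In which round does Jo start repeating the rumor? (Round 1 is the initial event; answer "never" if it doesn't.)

Round 1 — Hana starts repeating the rumor (initial).
Round 2 — checking thresholds:
  Gus: 1 of 4 neighbours < 3, holds.
  Jo: 1 of 3 neighbours ≥ 1, starts repeating the rumor.
  Pia: 1 of 5 neighbours < 5, holds.
Round 3 — no new spreads; cascade stops.

2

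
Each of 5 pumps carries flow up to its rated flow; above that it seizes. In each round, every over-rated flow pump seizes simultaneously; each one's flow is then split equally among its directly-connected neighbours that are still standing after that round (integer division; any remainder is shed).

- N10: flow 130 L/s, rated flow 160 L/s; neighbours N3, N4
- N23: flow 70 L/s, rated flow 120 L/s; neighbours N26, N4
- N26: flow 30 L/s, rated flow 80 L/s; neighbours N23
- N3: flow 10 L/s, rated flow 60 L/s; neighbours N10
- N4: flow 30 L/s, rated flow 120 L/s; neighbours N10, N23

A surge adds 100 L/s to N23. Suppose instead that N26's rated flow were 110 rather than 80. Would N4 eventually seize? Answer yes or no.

With N26's rated flow at 110:
Round 1 — N23 at 170 > 120. N23 seizes.
  N23 sheds 170 L/s to N26, N4: 85 each.
    N26: 30+85 = 115 > 110
    N4: 30+85 = 115 ≤ 120
Round 2 — N26 seizes.
  N26 sheds 115 L/s: no online neighbours, lost.
No further seizures.

no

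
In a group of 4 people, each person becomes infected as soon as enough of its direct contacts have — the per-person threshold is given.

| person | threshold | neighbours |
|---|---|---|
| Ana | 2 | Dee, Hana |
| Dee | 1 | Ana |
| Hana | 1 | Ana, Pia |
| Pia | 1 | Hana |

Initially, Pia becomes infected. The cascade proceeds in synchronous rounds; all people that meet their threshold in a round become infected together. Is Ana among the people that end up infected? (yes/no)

no

Round 1 — Pia becomes infected (initial).
Round 2 — checking thresholds:
  Hana: 1 of 2 neighbours ≥ 1, becomes infected.
Round 3 — no new infections; cascade stops.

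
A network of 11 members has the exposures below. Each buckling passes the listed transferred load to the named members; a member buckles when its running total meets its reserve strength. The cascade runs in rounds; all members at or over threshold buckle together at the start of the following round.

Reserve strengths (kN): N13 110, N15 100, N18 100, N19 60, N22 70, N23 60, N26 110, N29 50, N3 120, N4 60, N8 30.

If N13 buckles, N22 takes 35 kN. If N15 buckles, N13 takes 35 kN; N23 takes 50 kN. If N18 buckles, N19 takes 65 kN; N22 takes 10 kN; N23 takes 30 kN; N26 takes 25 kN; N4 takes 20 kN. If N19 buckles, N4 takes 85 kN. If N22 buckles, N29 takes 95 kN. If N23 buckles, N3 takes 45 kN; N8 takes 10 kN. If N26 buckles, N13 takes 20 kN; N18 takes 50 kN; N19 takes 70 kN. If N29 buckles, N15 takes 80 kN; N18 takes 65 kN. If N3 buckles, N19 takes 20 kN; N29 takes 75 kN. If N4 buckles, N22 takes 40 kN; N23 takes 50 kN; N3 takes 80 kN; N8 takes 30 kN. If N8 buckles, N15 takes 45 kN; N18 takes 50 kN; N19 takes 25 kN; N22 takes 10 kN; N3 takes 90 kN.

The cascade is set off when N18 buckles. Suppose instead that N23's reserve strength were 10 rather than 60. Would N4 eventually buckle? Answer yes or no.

yes

With N23's reserve strength at 10:
Round 1 — N18 buckles (initial).
  N19: +65 → 65 ≥ 60
  N22: +10 → 10 < 70
  N23: +30 → 30 ≥ 10
  N26: +25 → 25 < 110
  N4: +20 → 20 < 60
Round 2 — N19, N23 buckle.
  N3: +45 → 45 < 120
  N4: +85 → 105 ≥ 60
  N8: +10 → 10 < 30
Round 3 — N4 buckles.
  N22: +40 → 50 < 70
  N3: +80 → 125 ≥ 120
  N8: +30 → 40 ≥ 30
Round 4 — N3, N8 buckle.
  N15: +45 → 45 < 100
  N22: +10 → 60 < 70
  N29: +75 → 75 ≥ 50
Round 5 — N29 buckles.
  N15: +80 → 125 ≥ 100
Round 6 — N15 buckles.
  N13: +35 → 35 < 110
No further bucklings.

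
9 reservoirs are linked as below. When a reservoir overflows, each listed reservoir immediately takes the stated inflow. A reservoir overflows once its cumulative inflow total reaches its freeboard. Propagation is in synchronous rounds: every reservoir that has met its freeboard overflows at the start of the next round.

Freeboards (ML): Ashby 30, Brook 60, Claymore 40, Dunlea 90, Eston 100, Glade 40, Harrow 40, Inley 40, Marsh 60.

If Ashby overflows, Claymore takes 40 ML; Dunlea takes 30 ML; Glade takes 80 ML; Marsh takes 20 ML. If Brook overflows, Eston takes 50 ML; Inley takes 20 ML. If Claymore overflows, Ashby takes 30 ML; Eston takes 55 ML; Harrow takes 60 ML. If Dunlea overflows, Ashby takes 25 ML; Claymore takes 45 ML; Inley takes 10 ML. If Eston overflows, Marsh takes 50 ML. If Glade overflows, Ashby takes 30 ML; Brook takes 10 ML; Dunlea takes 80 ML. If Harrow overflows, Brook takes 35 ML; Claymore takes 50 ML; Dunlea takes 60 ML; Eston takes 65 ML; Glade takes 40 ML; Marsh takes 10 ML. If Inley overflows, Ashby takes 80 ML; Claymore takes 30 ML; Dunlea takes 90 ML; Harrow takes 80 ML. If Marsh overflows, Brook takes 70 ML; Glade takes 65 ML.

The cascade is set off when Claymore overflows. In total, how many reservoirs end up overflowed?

Round 1 — Claymore overflows (initial).
  Ashby: +30 → 30 ≥ 30
  Eston: +55 → 55 < 100
  Harrow: +60 → 60 ≥ 40
Round 2 — Ashby, Harrow overflow.
  Brook: +35 → 35 < 60
  Dunlea: +30+60 → 90 ≥ 90
  Eston: +65 → 120 ≥ 100
  Glade: +80+40 → 120 ≥ 40
  Marsh: +20+10 → 30 < 60
Round 3 — Dunlea, Eston, Glade overflow.
  Brook: +10 → 45 < 60
  Inley: +10 → 10 < 40
  Marsh: +50 → 80 ≥ 60
Round 4 — Marsh overflows.
  Brook: +70 → 115 ≥ 60
Round 5 — Brook overflows.
  Inley: +20 → 30 < 40
No further overflows.

8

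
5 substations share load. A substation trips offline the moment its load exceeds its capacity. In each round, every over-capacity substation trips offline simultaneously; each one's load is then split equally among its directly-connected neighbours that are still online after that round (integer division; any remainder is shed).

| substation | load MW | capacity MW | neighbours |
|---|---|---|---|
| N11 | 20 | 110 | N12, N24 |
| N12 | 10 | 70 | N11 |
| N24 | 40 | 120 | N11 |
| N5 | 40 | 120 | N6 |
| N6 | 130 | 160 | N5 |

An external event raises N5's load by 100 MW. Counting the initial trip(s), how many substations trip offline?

2

Round 1 — N5 at 140 > 120. N5 trips offline.
  N5 sheds 140 MW to N6: 140 each.
    N6: 130+140 = 270 > 160
Round 2 — N6 trips offline.
  N6 sheds 270 MW: no online neighbours, lost.
No further trips.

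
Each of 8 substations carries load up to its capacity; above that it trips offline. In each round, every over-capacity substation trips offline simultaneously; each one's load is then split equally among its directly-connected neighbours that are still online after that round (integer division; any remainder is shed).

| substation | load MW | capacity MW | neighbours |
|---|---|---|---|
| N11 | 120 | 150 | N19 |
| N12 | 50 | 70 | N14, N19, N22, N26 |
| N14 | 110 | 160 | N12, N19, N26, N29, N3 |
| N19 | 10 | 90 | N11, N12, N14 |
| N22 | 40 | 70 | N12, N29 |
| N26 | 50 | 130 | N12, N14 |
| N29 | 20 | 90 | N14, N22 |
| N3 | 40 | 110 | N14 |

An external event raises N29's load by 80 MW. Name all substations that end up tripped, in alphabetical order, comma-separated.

Round 1 — N29 at 100 > 90. N29 trips offline.
  N29 sheds 100 MW to N14, N22: 50 each.
    N14: 110+50 = 160 ≤ 160
    N22: 40+50 = 90 > 70
Round 2 — N22 trips offline.
  N22 sheds 90 MW to N12: 90 each.
    N12: 50+90 = 140 > 70
Round 3 — N12 trips offline.
  N12 sheds 140 MW to N14, N19, N26: 46 each (2 lost).
    N14: 160+46 = 206 > 160
    N19: 10+46 = 56 ≤ 90
    N26: 50+46 = 96 ≤ 130
Round 4 — N14 trips offline.
  N14 sheds 206 MW to N19, N26, N3: 68 each (2 lost).
    N19: 56+68 = 124 > 90
    N26: 96+68 = 164 > 130
    N3: 40+68 = 108 ≤ 110
Round 5 — N19, N26 trip offline.
  N19 sheds 124 MW to N11: 124 each.
    N11: 120+124 = 244 > 150
  N26 sheds 164 MW: no online neighbours, lost.
Round 6 — N11 trips offline.
  N11 sheds 244 MW: no online neighbours, lost.
No further trips.

N11, N12, N14, N19, N22, N26, N29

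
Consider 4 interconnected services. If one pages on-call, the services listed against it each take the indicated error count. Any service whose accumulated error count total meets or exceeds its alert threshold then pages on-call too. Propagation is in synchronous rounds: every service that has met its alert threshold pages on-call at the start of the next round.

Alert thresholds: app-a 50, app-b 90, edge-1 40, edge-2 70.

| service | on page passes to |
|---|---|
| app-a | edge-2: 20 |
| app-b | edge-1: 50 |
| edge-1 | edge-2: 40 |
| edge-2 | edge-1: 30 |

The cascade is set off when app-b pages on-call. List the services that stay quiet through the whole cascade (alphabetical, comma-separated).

app-a, edge-2

Round 1 — app-b pages on-call (initial).
  edge-1: +50 → 50 ≥ 40
Round 2 — edge-1 pages on-call.
  edge-2: +40 → 40 < 70
No further pages.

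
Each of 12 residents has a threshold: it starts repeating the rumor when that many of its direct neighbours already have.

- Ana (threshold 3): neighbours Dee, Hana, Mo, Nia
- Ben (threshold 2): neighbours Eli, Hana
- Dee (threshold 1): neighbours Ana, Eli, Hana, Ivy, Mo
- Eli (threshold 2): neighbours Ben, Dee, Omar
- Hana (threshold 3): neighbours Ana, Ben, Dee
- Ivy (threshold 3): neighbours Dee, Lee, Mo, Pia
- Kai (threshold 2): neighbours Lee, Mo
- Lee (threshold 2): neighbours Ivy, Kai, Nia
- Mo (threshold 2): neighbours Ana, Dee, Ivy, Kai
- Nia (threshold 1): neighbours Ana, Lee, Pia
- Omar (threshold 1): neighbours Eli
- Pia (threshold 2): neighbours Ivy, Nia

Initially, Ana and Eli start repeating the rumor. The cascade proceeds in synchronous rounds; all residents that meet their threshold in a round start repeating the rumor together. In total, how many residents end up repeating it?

6

Round 1 — Ana, Eli start repeating the rumor (initial).
Round 2 — checking thresholds:
  Ben: 1 of 2 neighbours < 2, not yet.
  Dee: 2 of 5 neighbours ≥ 1, starts repeating the rumor.
  Hana: 1 of 3 neighbours < 3, not yet.
  Mo: 1 of 4 neighbours < 2, not yet.
  Nia: 1 of 3 neighbours ≥ 1, starts repeating the rumor.
  Omar: 1 of 1 neighbours ≥ 1, starts repeating the rumor.
Round 3 — checking thresholds:
  Ben: 1 of 2 neighbours < 2, not yet.
  Hana: 2 of 3 neighbours < 3, not yet.
  Ivy: 1 of 4 neighbours < 3, not yet.
  Lee: 1 of 3 neighbours < 2, not yet.
  Mo: 2 of 4 neighbours ≥ 2, starts repeating the rumor.
  Pia: 1 of 2 neighbours < 2, not yet.
Round 4 — no new spreads; cascade stops.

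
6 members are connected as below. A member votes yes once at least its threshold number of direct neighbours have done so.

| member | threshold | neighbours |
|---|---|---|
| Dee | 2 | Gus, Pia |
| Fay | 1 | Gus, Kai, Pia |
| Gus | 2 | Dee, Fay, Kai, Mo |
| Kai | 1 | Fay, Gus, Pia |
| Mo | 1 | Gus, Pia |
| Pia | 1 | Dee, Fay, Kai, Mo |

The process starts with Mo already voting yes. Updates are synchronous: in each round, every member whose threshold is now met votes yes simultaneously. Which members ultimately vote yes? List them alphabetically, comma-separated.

Round 1 — Mo votes yes (initial).
Round 2 — checking thresholds:
  Gus: 1 of 4 neighbours < 2, holds.
  Pia: 1 of 4 neighbours ≥ 1, votes yes.
Round 3 — checking thresholds:
  Dee: 1 of 2 neighbours < 2, holds.
  Fay: 1 of 3 neighbours ≥ 1, votes yes.
  Gus: 1 of 4 neighbours < 2, holds.
  Kai: 1 of 3 neighbours ≥ 1, votes yes.
Round 4 — checking thresholds:
  Dee: 1 of 2 neighbours < 2, holds.
  Gus: 3 of 4 neighbours ≥ 2, votes yes.
Round 5 — checking thresholds:
  Dee: 2 of 2 neighbours ≥ 2, votes yes.
Round 6 — no new yes votes; cascade stops.

Dee, Fay, Gus, Kai, Mo, Pia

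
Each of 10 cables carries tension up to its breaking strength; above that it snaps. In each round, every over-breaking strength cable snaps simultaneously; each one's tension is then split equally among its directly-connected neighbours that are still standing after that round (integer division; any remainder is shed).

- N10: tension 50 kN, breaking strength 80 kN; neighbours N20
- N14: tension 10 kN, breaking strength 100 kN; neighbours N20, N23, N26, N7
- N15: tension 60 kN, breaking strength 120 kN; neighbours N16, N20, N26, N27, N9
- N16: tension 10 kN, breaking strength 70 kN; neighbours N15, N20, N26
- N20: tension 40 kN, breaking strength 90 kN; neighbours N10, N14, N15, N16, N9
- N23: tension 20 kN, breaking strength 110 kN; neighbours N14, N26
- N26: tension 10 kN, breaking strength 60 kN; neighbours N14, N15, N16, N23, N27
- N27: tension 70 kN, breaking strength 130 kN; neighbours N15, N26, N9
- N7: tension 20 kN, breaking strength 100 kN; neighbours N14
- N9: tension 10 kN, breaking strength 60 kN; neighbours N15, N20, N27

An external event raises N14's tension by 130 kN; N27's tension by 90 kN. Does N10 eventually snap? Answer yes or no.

Round 1 — N14 at 140 > 100; N27 at 160 > 130. N14, N27 snap.
  N14 sheds 140 kN to N20, N23, N26, N7: 35 each.
    N20: 40+35 = 75 ≤ 90
    N23: 20+35 = 55 ≤ 110
    N26: 10+35 = 45 ≤ 60
    N7: 20+35 = 55 ≤ 100
  N27 sheds 160 kN to N15, N26, N9: 53 each (1 lost).
    N15: 60+53 = 113 ≤ 120
    N26: 45+53 = 98 > 60
    N9: 10+53 = 63 > 60
Round 2 — N26, N9 snap.
  N26 sheds 98 kN to N15, N16, N23: 32 each (2 lost).
    N15: 113+32 = 145 > 120
    N16: 10+32 = 42 ≤ 70
    N23: 55+32 = 87 ≤ 110
  N9 sheds 63 kN to N15, N20: 31 each (1 lost).
    N15: 145+31 = 176 > 120
    N20: 75+31 = 106 > 90
Round 3 — N15, N20 snap.
  N15 sheds 176 kN to N16: 176 each.
    N16: 42+176 = 218 > 70
  N20 sheds 106 kN to N10, N16: 53 each.
    N10: 50+53 = 103 > 80
    N16: 218+53 = 271 > 70
Round 4 — N10, N16 snap.
  N10 sheds 103 kN: no online neighbours, lost.
  N16 sheds 271 kN: no online neighbours, lost.
No further breaks.

yes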